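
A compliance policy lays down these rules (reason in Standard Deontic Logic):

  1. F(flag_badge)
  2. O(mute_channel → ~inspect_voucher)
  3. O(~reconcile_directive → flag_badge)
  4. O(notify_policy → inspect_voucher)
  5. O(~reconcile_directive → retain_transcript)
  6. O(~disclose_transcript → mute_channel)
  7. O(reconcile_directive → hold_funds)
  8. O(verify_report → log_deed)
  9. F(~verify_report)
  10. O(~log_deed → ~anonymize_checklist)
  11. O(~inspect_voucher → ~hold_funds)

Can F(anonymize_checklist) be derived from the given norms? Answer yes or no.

No

Premise 10 is O(~log_deed → ~anonymize_checklist), but O(~log_deed) is not derivable from the premises, so it does not yield O(~anonymize_checklist).
No other premise forces O(~anonymize_checklist). An ideal world satisfying every premise can still have anonymize_checklist true, so F(anonymize_checklist) is not derivable.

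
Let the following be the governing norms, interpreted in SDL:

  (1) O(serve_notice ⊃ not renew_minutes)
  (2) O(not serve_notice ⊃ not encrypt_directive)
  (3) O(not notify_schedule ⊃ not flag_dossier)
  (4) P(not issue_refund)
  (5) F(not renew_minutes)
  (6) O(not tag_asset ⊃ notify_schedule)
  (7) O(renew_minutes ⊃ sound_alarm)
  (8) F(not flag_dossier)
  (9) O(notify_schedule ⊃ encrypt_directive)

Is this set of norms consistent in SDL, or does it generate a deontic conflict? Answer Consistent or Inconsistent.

Inconsistent

F(not flag_dossier) at premise 8 means O(flag_dossier).
Premise 3 is O(not notify_schedule ⊃ not flag_dossier); contrapositively O(flag_dossier ⊃ notify_schedule). Since O(flag_dossier) holds, K gives O(notify_schedule).
From O(notify_schedule) and premise 9, O(notify_schedule ⊃ encrypt_directive), we obtain O(encrypt_directive).
The contrapositive of premise 2 (O(not serve_notice ⊃ not encrypt_directive)) is O(encrypt_directive ⊃ serve_notice), and O(encrypt_directive) is already established, so O(serve_notice).
From O(serve_notice) and premise 1, O(serve_notice ⊃ not renew_minutes), we obtain O(not renew_minutes).
Yet premise 5 is F(not renew_minutes), i.e. O(renew_minutes).
We now have both O(not renew_minutes) and O(renew_minutes) — renew_minutes is simultaneously obligatory and forbidden, violating the D-axiom.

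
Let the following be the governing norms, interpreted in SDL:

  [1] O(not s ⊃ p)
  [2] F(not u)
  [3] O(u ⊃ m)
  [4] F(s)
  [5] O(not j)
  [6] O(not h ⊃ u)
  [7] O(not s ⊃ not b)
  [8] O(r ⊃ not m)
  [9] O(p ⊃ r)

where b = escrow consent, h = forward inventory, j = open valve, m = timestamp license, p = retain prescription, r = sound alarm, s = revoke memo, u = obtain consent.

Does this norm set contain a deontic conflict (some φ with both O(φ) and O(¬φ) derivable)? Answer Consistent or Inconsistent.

Inconsistent

Premise 2, F(not u), is equivalent to O(u).
Premise 3 is O(u ⊃ m); since O(u), deontic closure gives O(m).
The contrapositive of premise 8 (O(r ⊃ not m)) is O(m ⊃ not r), and O(m) is already established, so O(not r).
Premise 9, O(p ⊃ r), contraposes to O(not r ⊃ not p); with O(not r) we get O(not p).
The contrapositive of premise 1 (O(not s ⊃ p)) is O(not p ⊃ s), and O(not p) is already established, so O(s).
Yet premise 4 is F(s), i.e. O(not s).
We now have both O(s) and O(not s) — s is simultaneously obligatory and forbidden, violating the D-axiom.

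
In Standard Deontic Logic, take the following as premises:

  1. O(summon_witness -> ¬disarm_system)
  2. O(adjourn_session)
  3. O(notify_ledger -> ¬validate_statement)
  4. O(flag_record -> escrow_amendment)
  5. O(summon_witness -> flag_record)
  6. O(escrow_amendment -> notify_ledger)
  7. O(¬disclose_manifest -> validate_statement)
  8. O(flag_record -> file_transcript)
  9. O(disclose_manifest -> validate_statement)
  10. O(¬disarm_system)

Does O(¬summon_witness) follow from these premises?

Yes

Premises 9 and 7 cover both cases: O(disclose_manifest -> validate_statement) and O(¬disclose_manifest -> validate_statement). Since disclose_manifest ∨ ¬disclose_manifest is a tautology, O(validate_statement) follows.
Premise 3, O(notify_ledger -> ¬validate_statement), contraposes to O(validate_statement -> ¬notify_ledger); with O(validate_statement) we get O(¬notify_ledger).
Premise 6 is O(escrow_amendment -> notify_ledger); contrapositively O(¬notify_ledger -> ¬escrow_amendment). Since O(¬notify_ledger) holds, K gives O(¬escrow_amendment).
Premise 4, O(flag_record -> escrow_amendment), contraposes to O(¬escrow_amendment -> ¬flag_record); with O(¬escrow_amendment) we get O(¬flag_record).
The contrapositive of premise 5 (O(summon_witness -> flag_record)) is O(¬flag_record -> ¬summon_witness), and O(¬flag_record) is already established, so O(¬summon_witness).
Premises 1, 2, 8, 10 do not contribute to this derivation.
So O(¬summon_witness) follows.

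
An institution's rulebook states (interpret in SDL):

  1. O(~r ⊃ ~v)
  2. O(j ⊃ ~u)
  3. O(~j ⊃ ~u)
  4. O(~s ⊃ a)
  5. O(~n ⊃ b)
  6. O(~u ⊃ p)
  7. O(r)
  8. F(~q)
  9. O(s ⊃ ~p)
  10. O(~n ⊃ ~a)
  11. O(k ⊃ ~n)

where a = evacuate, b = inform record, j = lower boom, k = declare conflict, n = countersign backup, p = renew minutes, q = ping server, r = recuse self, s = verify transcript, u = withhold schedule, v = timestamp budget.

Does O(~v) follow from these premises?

No

Premise 1 is O(~r ⊃ ~v), but O(~r) is not derivable from the premises, so it does not yield O(~v).
No other premise forces O(~v). An ideal world satisfying every premise can still have ~v false, so O(~v) is not derivable.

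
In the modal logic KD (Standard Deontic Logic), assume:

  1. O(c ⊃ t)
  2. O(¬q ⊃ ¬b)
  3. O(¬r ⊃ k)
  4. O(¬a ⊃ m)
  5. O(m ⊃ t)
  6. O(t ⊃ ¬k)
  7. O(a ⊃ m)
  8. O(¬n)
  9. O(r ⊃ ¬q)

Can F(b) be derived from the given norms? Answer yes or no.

Premises 4 and 7 cover both cases: O(¬a ⊃ m) and O(a ⊃ m). Since ¬a ∨ a is a tautology, O(m) follows.
With premise 5, O(m ⊃ t), the K-axiom yields O(t).
With premise 6, O(t ⊃ ¬k), the K-axiom yields O(¬k).
The contrapositive of premise 3 (O(¬r ⊃ k)) is O(¬k ⊃ r), and O(¬k) is already established, so O(r).
Premise 9 is O(r ⊃ ¬q); since O(r), deontic closure gives O(¬q).
Premise 2 is O(¬q ⊃ ¬b); since O(¬q), deontic closure gives O(¬b).
Premises 1, 8 do not contribute to this derivation.
So O(¬b) holds, i.e. F(b). The claim follows.

Yes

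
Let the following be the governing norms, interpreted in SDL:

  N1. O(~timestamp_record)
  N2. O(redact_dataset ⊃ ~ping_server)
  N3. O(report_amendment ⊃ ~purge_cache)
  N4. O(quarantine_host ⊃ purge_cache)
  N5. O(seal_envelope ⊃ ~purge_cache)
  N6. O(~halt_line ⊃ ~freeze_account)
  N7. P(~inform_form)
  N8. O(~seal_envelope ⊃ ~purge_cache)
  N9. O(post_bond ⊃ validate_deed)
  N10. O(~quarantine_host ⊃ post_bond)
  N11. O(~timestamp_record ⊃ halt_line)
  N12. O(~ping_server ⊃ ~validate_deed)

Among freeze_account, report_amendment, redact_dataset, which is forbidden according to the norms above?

Premises 8 and 5 are O(~seal_envelope ⊃ ~purge_cache) and O(seal_envelope ⊃ ~purge_cache); every ideal world satisfies ~seal_envelope or seal_envelope, so in either case ~purge_cache holds — hence O(~purge_cache).
The contrapositive of premise 4 (O(quarantine_host ⊃ purge_cache)) is O(~purge_cache ⊃ ~quarantine_host), and O(~purge_cache) is already established, so O(~quarantine_host).
From O(~quarantine_host) and premise 10, O(~quarantine_host ⊃ post_bond), we obtain O(post_bond).
With premise 9, O(post_bond ⊃ validate_deed), the K-axiom yields O(validate_deed).
Premise 12 is O(~ping_server ⊃ ~validate_deed); contrapositively O(validate_deed ⊃ ping_server). Since O(validate_deed) holds, K gives O(ping_server).
The contrapositive of premise 2 (O(redact_dataset ⊃ ~ping_server)) is O(ping_server ⊃ ~redact_dataset), and O(ping_server) is already established, so O(~redact_dataset).
So O(~redact_dataset) holds, i.e. redact_dataset is forbidden. None of the other listed options is forbidden under the premises.

redact_dataset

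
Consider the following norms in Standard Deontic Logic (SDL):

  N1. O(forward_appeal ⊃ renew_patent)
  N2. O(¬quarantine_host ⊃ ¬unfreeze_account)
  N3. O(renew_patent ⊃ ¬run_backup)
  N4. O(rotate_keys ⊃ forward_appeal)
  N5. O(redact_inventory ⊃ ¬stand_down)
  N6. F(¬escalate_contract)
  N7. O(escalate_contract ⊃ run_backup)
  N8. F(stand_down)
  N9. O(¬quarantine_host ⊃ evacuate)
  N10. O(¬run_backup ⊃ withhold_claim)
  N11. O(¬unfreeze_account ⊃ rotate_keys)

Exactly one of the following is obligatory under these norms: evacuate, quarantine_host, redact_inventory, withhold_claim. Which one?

quarantine_host

Premise 6 is F(¬escalate_contract), i.e. O(escalate_contract).
From O(escalate_contract) and premise 7, O(escalate_contract ⊃ run_backup), we obtain O(run_backup).
Premise 3, O(renew_patent ⊃ ¬run_backup), contraposes to O(run_backup ⊃ ¬renew_patent); with O(run_backup) we get O(¬renew_patent).
The contrapositive of premise 1 (O(forward_appeal ⊃ renew_patent)) is O(¬renew_patent ⊃ ¬forward_appeal), and O(¬renew_patent) is already established, so O(¬forward_appeal).
Premise 4 is O(rotate_keys ⊃ forward_appeal); contrapositively O(¬forward_appeal ⊃ ¬rotate_keys). Since O(¬forward_appeal) holds, K gives O(¬rotate_keys).
Premise 11 is O(¬unfreeze_account ⊃ rotate_keys); contrapositively O(¬rotate_keys ⊃ unfreeze_account). Since O(¬rotate_keys) holds, K gives O(unfreeze_account).
The contrapositive of premise 2 (O(¬quarantine_host ⊃ ¬unfreeze_account)) is O(unfreeze_account ⊃ quarantine_host), and O(unfreeze_account) is already established, so O(quarantine_host).
So O(quarantine_host) holds — quarantine_host is obligatory. None of the other listed options is made obligatory by any chain of premises.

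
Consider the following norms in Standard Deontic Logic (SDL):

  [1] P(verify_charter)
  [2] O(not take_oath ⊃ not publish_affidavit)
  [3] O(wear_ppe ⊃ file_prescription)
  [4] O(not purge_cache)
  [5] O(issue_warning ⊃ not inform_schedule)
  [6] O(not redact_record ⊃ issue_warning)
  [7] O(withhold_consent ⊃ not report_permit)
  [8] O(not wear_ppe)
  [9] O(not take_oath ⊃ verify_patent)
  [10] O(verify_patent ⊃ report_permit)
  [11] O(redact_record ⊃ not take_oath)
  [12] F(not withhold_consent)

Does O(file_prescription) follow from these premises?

No

Premise 3 is O(wear_ppe ⊃ file_prescription), but O(wear_ppe) is not derivable from the premises, so it does not yield O(file_prescription).
No other premise forces O(file_prescription). An ideal world satisfying every premise can still have file_prescription false, so O(file_prescription) is not derivable.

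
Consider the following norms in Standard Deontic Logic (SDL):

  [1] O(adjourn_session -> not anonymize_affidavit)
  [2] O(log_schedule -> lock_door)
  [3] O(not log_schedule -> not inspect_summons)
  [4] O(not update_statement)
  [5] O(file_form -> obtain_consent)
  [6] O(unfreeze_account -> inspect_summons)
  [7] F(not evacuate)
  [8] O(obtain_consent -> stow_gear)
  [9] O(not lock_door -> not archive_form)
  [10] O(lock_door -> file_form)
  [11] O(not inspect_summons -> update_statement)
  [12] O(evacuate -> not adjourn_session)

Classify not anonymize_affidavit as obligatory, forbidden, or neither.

Neither

Premise 1 is O(adjourn_session -> not anonymize_affidavit), but O(adjourn_session) is not derivable from the premises, so it does not yield O(not anonymize_affidavit).
No premise or chain of K-axiom applications forces O(not anonymize_affidavit), and none forces O(anonymize_affidavit). So not anonymize_affidavit is neither obligatory nor forbidden under these norms.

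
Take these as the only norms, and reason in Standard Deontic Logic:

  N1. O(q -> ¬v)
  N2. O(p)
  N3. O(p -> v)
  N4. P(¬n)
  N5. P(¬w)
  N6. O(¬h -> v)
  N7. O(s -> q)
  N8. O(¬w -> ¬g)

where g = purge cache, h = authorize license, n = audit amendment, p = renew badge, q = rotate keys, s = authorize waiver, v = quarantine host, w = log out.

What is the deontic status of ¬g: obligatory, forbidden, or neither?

Premise 8 is O(¬w -> ¬g), but O(¬w) is not derivable from the premises (the permission P(¬w) asserts only ¬O(w), not O(¬w)), so it does not yield O(¬g).
No premise or chain of K-axiom applications forces O(¬g), and none forces O(g). So ¬g is neither obligatory nor forbidden under these norms.

Neither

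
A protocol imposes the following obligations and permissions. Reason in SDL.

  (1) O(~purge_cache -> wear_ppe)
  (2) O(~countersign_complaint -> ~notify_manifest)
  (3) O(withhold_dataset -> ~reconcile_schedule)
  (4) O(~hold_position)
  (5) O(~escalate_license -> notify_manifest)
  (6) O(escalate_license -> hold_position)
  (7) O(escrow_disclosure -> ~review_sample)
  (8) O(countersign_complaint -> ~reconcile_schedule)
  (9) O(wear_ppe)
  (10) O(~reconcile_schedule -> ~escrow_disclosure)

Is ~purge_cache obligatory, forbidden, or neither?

Premise 1 is O(~purge_cache -> wear_ppe); even if O(wear_ppe) held, inferring O(~purge_cache) would be affirming the consequent — invalid.
No premise or chain of K-axiom applications forces O(~purge_cache), and none forces O(purge_cache). So ~purge_cache is neither obligatory nor forbidden under these norms.

Neither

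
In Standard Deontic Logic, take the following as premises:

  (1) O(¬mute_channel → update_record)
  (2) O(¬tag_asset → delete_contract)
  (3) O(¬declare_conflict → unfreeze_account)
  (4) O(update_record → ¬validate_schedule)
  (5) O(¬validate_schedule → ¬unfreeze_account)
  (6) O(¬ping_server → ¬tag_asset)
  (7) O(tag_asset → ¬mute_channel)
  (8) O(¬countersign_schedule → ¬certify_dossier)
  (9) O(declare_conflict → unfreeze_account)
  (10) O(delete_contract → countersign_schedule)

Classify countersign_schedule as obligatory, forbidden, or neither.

Obligatory

Premises 3 and 9 cover both cases: O(¬declare_conflict → unfreeze_account) and O(declare_conflict → unfreeze_account). Since ¬declare_conflict ∨ declare_conflict is a tautology, O(unfreeze_account) follows.
Premise 5, O(¬validate_schedule → ¬unfreeze_account), contraposes to O(unfreeze_account → validate_schedule); with O(unfreeze_account) we get O(validate_schedule).
Premise 4, O(update_record → ¬validate_schedule), contraposes to O(validate_schedule → ¬update_record); with O(validate_schedule) we get O(¬update_record).
The contrapositive of premise 1 (O(¬mute_channel → update_record)) is O(¬update_record → mute_channel), and O(¬update_record) is already established, so O(mute_channel).
Premise 7, O(tag_asset → ¬mute_channel), contraposes to O(mute_channel → ¬tag_asset); with O(mute_channel) we get O(¬tag_asset).
With premise 2, O(¬tag_asset → delete_contract), the K-axiom yields O(delete_contract).
Premise 10 is O(delete_contract → countersign_schedule); since O(delete_contract), deontic closure gives O(countersign_schedule).
Premises 6, 8 do not contribute to this derivation.
Hence countersign_schedule is obligatory.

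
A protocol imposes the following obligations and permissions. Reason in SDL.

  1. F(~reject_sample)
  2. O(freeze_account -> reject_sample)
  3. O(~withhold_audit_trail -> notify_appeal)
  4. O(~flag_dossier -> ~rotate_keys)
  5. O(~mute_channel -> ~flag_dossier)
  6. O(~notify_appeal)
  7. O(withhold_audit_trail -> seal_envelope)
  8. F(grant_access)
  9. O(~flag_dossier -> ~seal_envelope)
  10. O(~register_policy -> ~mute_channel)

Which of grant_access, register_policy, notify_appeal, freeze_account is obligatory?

register_policy

Premise 6 states O(~notify_appeal) outright.
Premise 3, O(~withhold_audit_trail -> notify_appeal), contraposes to O(~notify_appeal -> withhold_audit_trail); with O(~notify_appeal) we get O(withhold_audit_trail).
Applying K to premise 7 (O(withhold_audit_trail -> seal_envelope)) and O(withhold_audit_trail) yields O(seal_envelope).
The contrapositive of premise 9 (O(~flag_dossier -> ~seal_envelope)) is O(seal_envelope -> flag_dossier), and O(seal_envelope) is already established, so O(flag_dossier).
Premise 5 is O(~mute_channel -> ~flag_dossier); contrapositively O(flag_dossier -> mute_channel). Since O(flag_dossier) holds, K gives O(mute_channel).
Premise 10 is O(~register_policy -> ~mute_channel); contrapositively O(mute_channel -> register_policy). Since O(mute_channel) holds, K gives O(register_policy).
So O(register_policy) holds — register_policy is obligatory. None of the other listed options is made obligatory by any chain of premises.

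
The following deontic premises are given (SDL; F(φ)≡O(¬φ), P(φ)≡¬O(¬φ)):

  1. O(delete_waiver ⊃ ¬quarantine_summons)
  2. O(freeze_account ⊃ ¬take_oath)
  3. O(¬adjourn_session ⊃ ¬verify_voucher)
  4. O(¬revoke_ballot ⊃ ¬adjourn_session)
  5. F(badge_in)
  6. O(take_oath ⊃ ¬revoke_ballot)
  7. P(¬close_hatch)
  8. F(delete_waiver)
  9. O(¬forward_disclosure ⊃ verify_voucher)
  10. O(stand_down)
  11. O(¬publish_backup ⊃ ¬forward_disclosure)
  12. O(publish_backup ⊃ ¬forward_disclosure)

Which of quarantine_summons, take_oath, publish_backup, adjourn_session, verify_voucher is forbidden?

By case analysis on ¬publish_backup: premise 11 gives O(¬publish_backup ⊃ ¬forward_disclosure) and premise 12 gives O(publish_backup ⊃ ¬forward_disclosure), so O(¬forward_disclosure) either way.
Applying K to premise 9 (O(¬forward_disclosure ⊃ verify_voucher)) and O(¬forward_disclosure) yields O(verify_voucher).
Premise 3, O(¬adjourn_session ⊃ ¬verify_voucher), contraposes to O(verify_voucher ⊃ adjourn_session); with O(verify_voucher) we get O(adjourn_session).
Premise 4 is O(¬revoke_ballot ⊃ ¬adjourn_session); contrapositively O(adjourn_session ⊃ revoke_ballot). Since O(adjourn_session) holds, K gives O(revoke_ballot).
Premise 6 is O(take_oath ⊃ ¬revoke_ballot); contrapositively O(revoke_ballot ⊃ ¬take_oath). Since O(revoke_ballot) holds, K gives O(¬take_oath).
So O(¬take_oath) holds, i.e. take_oath is forbidden. None of the other listed options is forbidden under the premises.

take_oath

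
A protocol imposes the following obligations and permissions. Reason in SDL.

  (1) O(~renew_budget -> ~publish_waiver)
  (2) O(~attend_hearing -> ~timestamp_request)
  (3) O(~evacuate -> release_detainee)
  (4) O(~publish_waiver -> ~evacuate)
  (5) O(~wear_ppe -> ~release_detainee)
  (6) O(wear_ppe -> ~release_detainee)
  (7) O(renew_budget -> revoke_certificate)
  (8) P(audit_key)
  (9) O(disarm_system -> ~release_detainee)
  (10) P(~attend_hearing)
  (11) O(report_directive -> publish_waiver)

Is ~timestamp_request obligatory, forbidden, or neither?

Premise 2 is O(~attend_hearing -> ~timestamp_request), but O(~attend_hearing) is not derivable from the premises (the permission P(~attend_hearing) asserts only ~O(attend_hearing), not O(~attend_hearing)), so it does not yield O(~timestamp_request).
No premise or chain of K-axiom applications forces O(~timestamp_request), and none forces O(timestamp_request). So ~timestamp_request is neither obligatory nor forbidden under these norms.

Neither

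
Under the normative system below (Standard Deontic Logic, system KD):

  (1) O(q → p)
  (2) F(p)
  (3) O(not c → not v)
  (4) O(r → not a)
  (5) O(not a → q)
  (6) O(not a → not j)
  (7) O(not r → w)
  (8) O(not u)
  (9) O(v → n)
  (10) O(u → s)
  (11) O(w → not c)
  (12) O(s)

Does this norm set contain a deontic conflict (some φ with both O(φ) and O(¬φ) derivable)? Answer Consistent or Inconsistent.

Consistent

Premise 10 is O(u → s); even if O(s) held, inferring O(u) would be affirming the consequent — invalid.
So O(u) is not derivable, and the apparent clash with O(not u) does not arise.
A world satisfying every obligation exists (e.g. a=true, c=false, j=false, n=false, p=false, q=false, r=false, s=true, u=false, v=false, w=true); no atom is both obligatory and forbidden, so the set is consistent.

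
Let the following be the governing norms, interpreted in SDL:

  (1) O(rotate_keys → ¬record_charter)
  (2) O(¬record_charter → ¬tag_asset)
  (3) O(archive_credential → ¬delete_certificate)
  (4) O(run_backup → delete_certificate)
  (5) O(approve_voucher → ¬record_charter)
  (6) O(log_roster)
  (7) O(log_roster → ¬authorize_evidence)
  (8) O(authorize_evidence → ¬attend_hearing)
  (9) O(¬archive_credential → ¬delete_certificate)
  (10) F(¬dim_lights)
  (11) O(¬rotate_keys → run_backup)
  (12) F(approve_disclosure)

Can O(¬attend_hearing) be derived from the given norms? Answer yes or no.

Premise 8 is O(authorize_evidence → ¬attend_hearing), but O(authorize_evidence) is not derivable from the premises, so it does not yield O(¬attend_hearing).
No other premise forces O(¬attend_hearing). An ideal world satisfying every premise can still have ¬attend_hearing false, so O(¬attend_hearing) is not derivable.

No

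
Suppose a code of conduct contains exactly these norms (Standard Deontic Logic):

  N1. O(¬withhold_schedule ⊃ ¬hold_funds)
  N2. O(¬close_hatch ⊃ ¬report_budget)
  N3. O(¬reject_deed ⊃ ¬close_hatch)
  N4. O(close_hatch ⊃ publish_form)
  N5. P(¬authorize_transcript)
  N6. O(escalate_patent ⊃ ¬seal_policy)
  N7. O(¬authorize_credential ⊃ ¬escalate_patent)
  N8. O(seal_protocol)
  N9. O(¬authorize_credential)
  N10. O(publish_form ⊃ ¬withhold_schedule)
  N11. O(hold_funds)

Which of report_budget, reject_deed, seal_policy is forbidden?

Premise 11 states O(hold_funds) outright.
Premise 1 is O(¬withhold_schedule ⊃ ¬hold_funds); contrapositively O(hold_funds ⊃ withhold_schedule). Since O(hold_funds) holds, K gives O(withhold_schedule).
Premise 10 is O(publish_form ⊃ ¬withhold_schedule); contrapositively O(withhold_schedule ⊃ ¬publish_form). Since O(withhold_schedule) holds, K gives O(¬publish_form).
Premise 4, O(close_hatch ⊃ publish_form), contraposes to O(¬publish_form ⊃ ¬close_hatch); with O(¬publish_form) we get O(¬close_hatch).
Premise 2 is O(¬close_hatch ⊃ ¬report_budget); since O(¬close_hatch), deontic closure gives O(¬report_budget).
So O(¬report_budget) holds, i.e. report_budget is forbidden. None of the other listed options is forbidden under the premises.

report_budget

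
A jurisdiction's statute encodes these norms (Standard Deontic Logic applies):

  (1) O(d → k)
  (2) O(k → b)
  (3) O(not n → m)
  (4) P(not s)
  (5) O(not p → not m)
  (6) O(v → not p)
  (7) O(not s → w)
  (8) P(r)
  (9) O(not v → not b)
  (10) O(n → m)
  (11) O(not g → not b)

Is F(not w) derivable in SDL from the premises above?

No

Premise 7 is O(not s → w), but O(not s) is not derivable from the premises (the permission P(not s) asserts only not O(s), not O(not s)), so it does not yield O(w).
No other premise forces O(w). An ideal world satisfying every premise can still have not w true, so F(not w) is not derivable.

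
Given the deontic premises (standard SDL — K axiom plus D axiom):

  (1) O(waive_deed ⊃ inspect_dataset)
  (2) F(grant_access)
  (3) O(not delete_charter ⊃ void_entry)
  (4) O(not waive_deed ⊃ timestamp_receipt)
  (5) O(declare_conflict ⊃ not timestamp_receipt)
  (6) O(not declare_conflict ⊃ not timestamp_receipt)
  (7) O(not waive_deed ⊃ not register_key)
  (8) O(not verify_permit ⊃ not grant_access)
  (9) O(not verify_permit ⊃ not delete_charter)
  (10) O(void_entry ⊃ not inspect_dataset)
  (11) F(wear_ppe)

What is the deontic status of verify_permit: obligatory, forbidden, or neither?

By case analysis on not declare_conflict: premise 6 gives O(not declare_conflict ⊃ not timestamp_receipt) and premise 5 gives O(declare_conflict ⊃ not timestamp_receipt), so O(not timestamp_receipt) either way.
Premise 4, O(not waive_deed ⊃ timestamp_receipt), contraposes to O(not timestamp_receipt ⊃ waive_deed); with O(not timestamp_receipt) we get O(waive_deed).
With premise 1, O(waive_deed ⊃ inspect_dataset), the K-axiom yields O(inspect_dataset).
The contrapositive of premise 10 (O(void_entry ⊃ not inspect_dataset)) is O(inspect_dataset ⊃ not void_entry), and O(inspect_dataset) is already established, so O(not void_entry).
Premise 3 is O(not delete_charter ⊃ void_entry); contrapositively O(not void_entry ⊃ delete_charter). Since O(not void_entry) holds, K gives O(delete_charter).
The contrapositive of premise 9 (O(not verify_permit ⊃ not delete_charter)) is O(delete_charter ⊃ verify_permit), and O(delete_charter) is already established, so O(verify_permit).
Premises 2, 7, 8, 11 do not contribute to this derivation.
Hence verify_permit is obligatory.

Obligatory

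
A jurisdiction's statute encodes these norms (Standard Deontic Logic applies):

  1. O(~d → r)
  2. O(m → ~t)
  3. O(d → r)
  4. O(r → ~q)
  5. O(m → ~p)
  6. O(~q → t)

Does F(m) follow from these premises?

Premises 3 and 1 are O(d → r) and O(~d → r); every ideal world satisfies d or ~d, so in either case r holds — hence O(r).
With premise 4, O(r → ~q), the K-axiom yields O(~q).
With premise 6, O(~q → t), the K-axiom yields O(t).
The contrapositive of premise 2 (O(m → ~t)) is O(t → ~m), and O(t) is already established, so O(~m).
Premise 5 does not contribute to this derivation.
So O(~m) holds, i.e. F(m). The claim follows.

Yes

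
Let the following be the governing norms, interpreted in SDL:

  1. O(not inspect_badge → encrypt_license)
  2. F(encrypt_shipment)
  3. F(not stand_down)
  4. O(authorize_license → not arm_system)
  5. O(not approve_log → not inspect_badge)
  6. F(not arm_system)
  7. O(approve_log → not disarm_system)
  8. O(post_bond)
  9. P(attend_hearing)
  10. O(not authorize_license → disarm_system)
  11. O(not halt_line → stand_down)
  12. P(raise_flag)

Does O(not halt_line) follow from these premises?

Premise 11 is O(not halt_line → stand_down); even if O(stand_down) held, inferring O(not halt_line) would be affirming the consequent — invalid.
No other premise forces O(not halt_line). An ideal world satisfying every premise can still have not halt_line false, so O(not halt_line) is not derivable.

No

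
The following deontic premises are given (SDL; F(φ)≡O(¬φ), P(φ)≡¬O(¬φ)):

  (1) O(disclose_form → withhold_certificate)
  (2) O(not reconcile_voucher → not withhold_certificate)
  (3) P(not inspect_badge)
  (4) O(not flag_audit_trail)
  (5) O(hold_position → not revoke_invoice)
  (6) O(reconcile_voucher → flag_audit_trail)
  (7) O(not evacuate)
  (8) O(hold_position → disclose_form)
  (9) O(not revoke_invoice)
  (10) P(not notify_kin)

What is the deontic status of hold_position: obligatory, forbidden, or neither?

Forbidden

From premise 4 we have O(not flag_audit_trail).
Premise 6, O(reconcile_voucher → flag_audit_trail), contraposes to O(not flag_audit_trail → not reconcile_voucher); with O(not flag_audit_trail) we get O(not reconcile_voucher).
With premise 2, O(not reconcile_voucher → not withhold_certificate), the K-axiom yields O(not withhold_certificate).
Premise 1, O(disclose_form → withhold_certificate), contraposes to O(not withhold_certificate → not disclose_form); with O(not withhold_certificate) we get O(not disclose_form).
Premise 8 is O(hold_position → disclose_form); contrapositively O(not disclose_form → not hold_position). Since O(not disclose_form) holds, K gives O(not hold_position).
Premises 3, 5, 7, 9, 10 do not contribute to this derivation.
Thus O(not hold_position), which is F(hold_position): hold_position is forbidden.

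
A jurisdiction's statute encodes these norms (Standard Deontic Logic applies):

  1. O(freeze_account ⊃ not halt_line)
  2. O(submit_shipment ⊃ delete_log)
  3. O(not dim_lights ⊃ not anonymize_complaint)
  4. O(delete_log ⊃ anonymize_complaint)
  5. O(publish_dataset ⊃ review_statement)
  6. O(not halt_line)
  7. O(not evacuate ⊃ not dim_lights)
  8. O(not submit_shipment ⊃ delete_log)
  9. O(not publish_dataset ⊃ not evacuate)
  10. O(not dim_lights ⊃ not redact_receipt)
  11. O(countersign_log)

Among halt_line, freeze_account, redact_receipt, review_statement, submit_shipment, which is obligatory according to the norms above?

Premises 2 and 8 cover both cases: O(submit_shipment ⊃ delete_log) and O(not submit_shipment ⊃ delete_log). Since submit_shipment ∨ not submit_shipment is a tautology, O(delete_log) follows.
Premise 4 is O(delete_log ⊃ anonymize_complaint); since O(delete_log), deontic closure gives O(anonymize_complaint).
Premise 3 is O(not dim_lights ⊃ not anonymize_complaint); contrapositively O(anonymize_complaint ⊃ dim_lights). Since O(anonymize_complaint) holds, K gives O(dim_lights).
The contrapositive of premise 7 (O(not evacuate ⊃ not dim_lights)) is O(dim_lights ⊃ evacuate), and O(dim_lights) is already established, so O(evacuate).
Premise 9, O(not publish_dataset ⊃ not evacuate), contraposes to O(evacuate ⊃ publish_dataset); with O(evacuate) we get O(publish_dataset).
With premise 5, O(publish_dataset ⊃ review_statement), the K-axiom yields O(review_statement).
So O(review_statement) holds — review_statement is obligatory. None of the other listed options is made obligatory by any chain of premises.

review_statement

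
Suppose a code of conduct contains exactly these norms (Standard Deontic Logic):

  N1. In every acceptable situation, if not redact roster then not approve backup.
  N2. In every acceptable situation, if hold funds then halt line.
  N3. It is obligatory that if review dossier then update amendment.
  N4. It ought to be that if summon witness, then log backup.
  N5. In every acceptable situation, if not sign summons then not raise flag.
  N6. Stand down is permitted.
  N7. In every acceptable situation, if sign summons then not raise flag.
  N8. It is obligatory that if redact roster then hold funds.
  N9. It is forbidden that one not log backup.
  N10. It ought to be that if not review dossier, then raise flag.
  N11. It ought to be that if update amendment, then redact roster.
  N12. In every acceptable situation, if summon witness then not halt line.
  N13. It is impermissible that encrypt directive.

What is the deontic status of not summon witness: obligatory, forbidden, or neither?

Obligatory

By case analysis on sign_summons: premise 7 gives O(sign_summons → ¬raise_flag) and premise 5 gives O(¬sign_summons → ¬raise_flag), so O(¬raise_flag) either way.
Premise 10 is O(¬review_dossier → raise_flag); contrapositively O(¬raise_flag → review_dossier). Since O(¬raise_flag) holds, K gives O(review_dossier).
Applying K to premise 3 (O(review_dossier → update_amendment)) and O(review_dossier) yields O(update_amendment).
From O(update_amendment) and premise 11, O(update_amendment → redact_roster), we obtain O(redact_roster).
Applying K to premise 8 (O(redact_roster → hold_funds)) and O(redact_roster) yields O(hold_funds).
With premise 2, O(hold_funds → halt_line), the K-axiom yields O(halt_line).
Premise 12 is O(summon_witness → ¬halt_line); contrapositively O(halt_line → ¬summon_witness). Since O(halt_line) holds, K gives O(¬summon_witness).
Premises 1, 4, 6, 9, 13 do not contribute to this derivation.
Hence ¬summon_witness is obligatory.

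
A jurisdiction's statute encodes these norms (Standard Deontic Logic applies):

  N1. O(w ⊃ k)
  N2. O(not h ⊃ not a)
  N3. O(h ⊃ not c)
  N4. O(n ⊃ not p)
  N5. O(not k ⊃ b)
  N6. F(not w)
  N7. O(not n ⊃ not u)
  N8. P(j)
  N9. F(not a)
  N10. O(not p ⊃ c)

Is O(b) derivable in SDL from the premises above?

Premise 5 is O(not k ⊃ b), but O(not k) is not derivable from the premises, so it does not yield O(b).
No other premise forces O(b). An ideal world satisfying every premise can still have b false, so O(b) is not derivable.

No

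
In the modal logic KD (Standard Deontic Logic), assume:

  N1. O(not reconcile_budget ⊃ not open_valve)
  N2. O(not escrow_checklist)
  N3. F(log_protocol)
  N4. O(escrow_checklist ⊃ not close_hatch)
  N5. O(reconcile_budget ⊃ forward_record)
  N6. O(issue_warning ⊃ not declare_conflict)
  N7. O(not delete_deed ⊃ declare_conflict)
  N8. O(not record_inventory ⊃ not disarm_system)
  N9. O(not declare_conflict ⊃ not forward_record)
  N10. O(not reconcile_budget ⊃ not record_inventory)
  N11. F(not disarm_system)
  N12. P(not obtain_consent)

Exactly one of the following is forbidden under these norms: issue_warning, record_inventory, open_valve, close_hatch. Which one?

issue_warning

Premise 11 is F(not disarm_system), i.e. O(disarm_system).
Premise 8, O(not record_inventory ⊃ not disarm_system), contraposes to O(disarm_system ⊃ record_inventory); with O(disarm_system) we get O(record_inventory).
Premise 10, O(not reconcile_budget ⊃ not record_inventory), contraposes to O(record_inventory ⊃ reconcile_budget); with O(record_inventory) we get O(reconcile_budget).
Premise 5 is O(reconcile_budget ⊃ forward_record); since O(reconcile_budget), deontic closure gives O(forward_record).
Premise 9, O(not declare_conflict ⊃ not forward_record), contraposes to O(forward_record ⊃ declare_conflict); with O(forward_record) we get O(declare_conflict).
Premise 6 is O(issue_warning ⊃ not declare_conflict); contrapositively O(declare_conflict ⊃ not issue_warning). Since O(declare_conflict) holds, K gives O(not issue_warning).
So O(not issue_warning) holds, i.e. issue_warning is forbidden. None of the other listed options is forbidden under the premises.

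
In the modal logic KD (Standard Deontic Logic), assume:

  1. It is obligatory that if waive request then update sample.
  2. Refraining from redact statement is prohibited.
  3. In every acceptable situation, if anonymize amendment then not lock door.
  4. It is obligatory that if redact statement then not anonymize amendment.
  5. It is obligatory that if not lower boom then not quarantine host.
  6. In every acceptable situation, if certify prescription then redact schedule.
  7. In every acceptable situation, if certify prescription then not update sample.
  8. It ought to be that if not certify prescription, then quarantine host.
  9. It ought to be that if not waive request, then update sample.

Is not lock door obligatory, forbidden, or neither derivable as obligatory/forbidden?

Premise 3 is O(anonymize_amendment → ¬lock_door), but O(anonymize_amendment) is not derivable from the premises, so it does not yield O(¬lock_door).
No premise or chain of K-axiom applications forces O(¬lock_door), and none forces O(lock_door). So ¬lock_door is neither obligatory nor forbidden under these norms.

Neither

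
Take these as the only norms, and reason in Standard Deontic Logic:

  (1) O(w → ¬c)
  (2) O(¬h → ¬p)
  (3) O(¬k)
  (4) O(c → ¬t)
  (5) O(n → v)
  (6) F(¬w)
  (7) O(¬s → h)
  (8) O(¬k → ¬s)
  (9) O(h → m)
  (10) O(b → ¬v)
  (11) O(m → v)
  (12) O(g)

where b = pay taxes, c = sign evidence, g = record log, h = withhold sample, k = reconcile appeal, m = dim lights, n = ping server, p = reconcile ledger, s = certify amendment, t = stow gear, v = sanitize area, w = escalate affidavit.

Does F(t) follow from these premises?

No

Premise 4 is O(c → ¬t), but O(c) is not derivable from the premises, so it does not yield O(¬t).
No other premise forces O(¬t). An ideal world satisfying every premise can still have t true, so F(t) is not derivable.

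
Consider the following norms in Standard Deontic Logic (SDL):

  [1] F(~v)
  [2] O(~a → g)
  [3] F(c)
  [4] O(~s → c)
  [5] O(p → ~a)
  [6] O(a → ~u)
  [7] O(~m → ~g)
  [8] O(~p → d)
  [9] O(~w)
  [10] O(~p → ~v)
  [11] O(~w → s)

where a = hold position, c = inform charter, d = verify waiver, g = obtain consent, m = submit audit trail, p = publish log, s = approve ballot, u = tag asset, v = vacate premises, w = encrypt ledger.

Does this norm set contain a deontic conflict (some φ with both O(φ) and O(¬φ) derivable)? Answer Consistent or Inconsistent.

Premise 4 is O(~s → c), but O(~s) is not derivable from the premises, so it does not yield O(c).
So O(c) is not derivable, and the apparent clash with O(~c) does not arise.
A world satisfying every obligation exists (e.g. a=false, c=false, d=false, g=true, m=true, p=true, s=true, u=false, v=true, w=false); no atom is both obligatory and forbidden, so the set is consistent.

Consistent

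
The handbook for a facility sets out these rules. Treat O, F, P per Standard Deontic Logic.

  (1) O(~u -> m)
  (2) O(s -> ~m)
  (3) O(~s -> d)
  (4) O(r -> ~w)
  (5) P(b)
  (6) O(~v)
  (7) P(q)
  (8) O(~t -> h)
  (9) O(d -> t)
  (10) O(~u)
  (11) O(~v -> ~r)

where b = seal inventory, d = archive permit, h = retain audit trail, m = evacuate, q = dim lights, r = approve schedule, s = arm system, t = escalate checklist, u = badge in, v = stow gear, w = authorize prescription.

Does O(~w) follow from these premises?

Premise 4 is O(r -> ~w), but O(r) is not derivable from the premises, so it does not yield O(~w).
No other premise forces O(~w). An ideal world satisfying every premise can still have ~w false, so O(~w) is not derivable.

No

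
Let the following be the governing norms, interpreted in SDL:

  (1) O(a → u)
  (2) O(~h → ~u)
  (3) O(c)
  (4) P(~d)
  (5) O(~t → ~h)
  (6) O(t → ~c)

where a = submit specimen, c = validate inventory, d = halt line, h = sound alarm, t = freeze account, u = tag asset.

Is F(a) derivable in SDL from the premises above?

Yes

Premise 3 states O(c) outright.
Premise 6, O(t → ~c), contraposes to O(c → ~t); with O(c) we get O(~t).
Applying K to premise 5 (O(~t → ~h)) and O(~t) yields O(~h).
From O(~h) and premise 2, O(~h → ~u), we obtain O(~u).
Premise 1, O(a → u), contraposes to O(~u → ~a); with O(~u) we get O(~a).
Premise 4 does not contribute to this derivation.
So O(~a) holds, i.e. F(a). The claim follows.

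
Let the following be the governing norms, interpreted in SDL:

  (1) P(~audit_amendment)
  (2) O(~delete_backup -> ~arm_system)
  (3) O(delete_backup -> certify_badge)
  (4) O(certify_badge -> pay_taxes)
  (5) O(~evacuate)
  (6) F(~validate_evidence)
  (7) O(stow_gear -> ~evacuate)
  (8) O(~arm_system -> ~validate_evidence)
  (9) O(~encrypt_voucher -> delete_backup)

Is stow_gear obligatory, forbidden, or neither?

Premise 7 is O(stow_gear -> ~evacuate); even if O(~evacuate) held, inferring O(stow_gear) would be affirming the consequent — invalid.
No premise or chain of K-axiom applications forces O(stow_gear), and none forces O(~stow_gear). So stow_gear is neither obligatory nor forbidden under these norms.

Neither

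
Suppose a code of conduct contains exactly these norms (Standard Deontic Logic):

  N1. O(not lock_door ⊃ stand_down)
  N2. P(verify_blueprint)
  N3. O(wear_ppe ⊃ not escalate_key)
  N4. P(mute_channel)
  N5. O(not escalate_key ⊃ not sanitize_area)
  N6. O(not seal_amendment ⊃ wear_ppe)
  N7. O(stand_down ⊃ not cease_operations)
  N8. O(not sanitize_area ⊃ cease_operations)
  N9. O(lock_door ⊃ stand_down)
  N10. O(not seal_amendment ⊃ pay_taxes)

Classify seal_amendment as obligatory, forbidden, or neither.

Obligatory

Premises 9 and 1 cover both cases: O(lock_door ⊃ stand_down) and O(not lock_door ⊃ stand_down). Since lock_door ∨ not lock_door is a tautology, O(stand_down) follows.
Premise 7 is O(stand_down ⊃ not cease_operations); since O(stand_down), deontic closure gives O(not cease_operations).
Premise 8, O(not sanitize_area ⊃ cease_operations), contraposes to O(not cease_operations ⊃ sanitize_area); with O(not cease_operations) we get O(sanitize_area).
Premise 5 is O(not escalate_key ⊃ not sanitize_area); contrapositively O(sanitize_area ⊃ escalate_key). Since O(sanitize_area) holds, K gives O(escalate_key).
Premise 3, O(wear_ppe ⊃ not escalate_key), contraposes to O(escalate_key ⊃ not wear_ppe); with O(escalate_key) we get O(not wear_ppe).
Premise 6, O(not seal_amendment ⊃ wear_ppe), contraposes to O(not wear_ppe ⊃ seal_amendment); with O(not wear_ppe) we get O(seal_amendment).
Premises 2, 4, 10 do not contribute to this derivation.
Hence seal_amendment is obligatory.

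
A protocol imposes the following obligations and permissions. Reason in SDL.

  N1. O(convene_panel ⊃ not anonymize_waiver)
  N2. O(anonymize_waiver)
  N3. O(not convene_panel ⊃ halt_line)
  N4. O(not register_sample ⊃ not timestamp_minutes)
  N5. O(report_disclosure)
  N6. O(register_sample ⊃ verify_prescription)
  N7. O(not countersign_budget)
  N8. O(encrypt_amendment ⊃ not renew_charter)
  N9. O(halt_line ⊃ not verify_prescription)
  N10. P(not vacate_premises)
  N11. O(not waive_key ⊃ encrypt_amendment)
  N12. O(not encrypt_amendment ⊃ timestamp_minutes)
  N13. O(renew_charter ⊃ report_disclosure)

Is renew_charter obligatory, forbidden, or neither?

Forbidden

Premise 2 states O(anonymize_waiver) outright.
Premise 1 is O(convene_panel ⊃ not anonymize_waiver); contrapositively O(anonymize_waiver ⊃ not convene_panel). Since O(anonymize_waiver) holds, K gives O(not convene_panel).
With premise 3, O(not convene_panel ⊃ halt_line), the K-axiom yields O(halt_line).
With premise 9, O(halt_line ⊃ not verify_prescription), the K-axiom yields O(not verify_prescription).
Premise 6, O(register_sample ⊃ verify_prescription), contraposes to O(not verify_prescription ⊃ not register_sample); with O(not verify_prescription) we get O(not register_sample).
With premise 4, O(not register_sample ⊃ not timestamp_minutes), the K-axiom yields O(not timestamp_minutes).
Premise 12, O(not encrypt_amendment ⊃ timestamp_minutes), contraposes to O(not timestamp_minutes ⊃ encrypt_amendment); with O(not timestamp_minutes) we get O(encrypt_amendment).
Applying K to premise 8 (O(encrypt_amendment ⊃ not renew_charter)) and O(encrypt_amendment) yields O(not renew_charter).
Premises 5, 7, 10, 11, 13 do not contribute to this derivation.
Thus O(not renew_charter), which is F(renew_charter): renew_charter is forbidden.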